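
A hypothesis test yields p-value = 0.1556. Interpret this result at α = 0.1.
Since p = 0.1556 > α = 0.1, fail to reject H₀.
There is insufficient evidence to reject the null hypothesis; the result is not statistically significant at the 0.1 level.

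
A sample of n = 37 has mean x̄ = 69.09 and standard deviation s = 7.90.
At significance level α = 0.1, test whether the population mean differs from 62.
One-sample t-test:
H₀: μ = 62
H₁: μ ≠ 62
df = n - 1 = 36
t = (x̄ - μ₀) / (s/√n) = (69.09 - 62) / (7.90/√37) = 5.459
p-value < 0.0001

Since p-value < α = 0.1, we reject H₀.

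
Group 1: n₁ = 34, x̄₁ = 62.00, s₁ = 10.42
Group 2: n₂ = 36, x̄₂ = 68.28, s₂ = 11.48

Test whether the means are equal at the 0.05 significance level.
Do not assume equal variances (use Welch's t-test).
Welch's two-sample t-test:
H₀: μ₁ = μ₂
H₁: μ₁ ≠ μ₂
s₁²/n₁ = 10.42²/34 = 3.1934,  s₂²/n₂ = 11.48²/36 = 3.6608
SE = √(s₁²/n₁ + s₂²/n₂) = √(3.1934 + 3.6608) = 2.6181
df (Welch-Satterthwaite) = (s₁²/n₁ + s₂²/n₂)² / [(s₁²/n₁)²/(n₁-1) + (s₂²/n₂)²/(n₂-1)] ≈ 67.90
t = (x̄₁ - x̄₂) / SE = (62.00 - 68.28) / 2.6181 = -6.28 / 2.6181 = -2.399
p-value = 0.0192

Since p-value < α = 0.05, we reject H₀.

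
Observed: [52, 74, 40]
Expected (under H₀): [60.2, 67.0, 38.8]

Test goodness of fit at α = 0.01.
Chi-square goodness of fit test:
H₀: observed counts match expected distribution
H₁: observed counts differ from expected distribution
df = k - 1 = 2
χ² = Σ(O - E)²/E
   = (52 - 60.2)²/60.2 + (74 - 67.0)²/67.0 + (40 - 38.8)²/38.8
   = 1.117 + 0.731 + 0.037
   = 1.89
p-value = 0.3896

Since p-value > α = 0.01, we fail to reject H₀.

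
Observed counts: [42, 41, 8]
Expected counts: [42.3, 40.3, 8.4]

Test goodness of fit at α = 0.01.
Chi-square goodness of fit test:
H₀: observed counts match expected distribution
H₁: observed counts differ from expected distribution
df = k - 1 = 2
χ² = Σ(O - E)²/E
   = (42 - 42.3)²/42.3 + (41 - 40.3)²/40.3 + (8 - 8.4)²/8.4
   = 0.002 + 0.012 + 0.019
   = 0.03
p-value = 0.9835

Since p-value > α = 0.01, we fail to reject H₀.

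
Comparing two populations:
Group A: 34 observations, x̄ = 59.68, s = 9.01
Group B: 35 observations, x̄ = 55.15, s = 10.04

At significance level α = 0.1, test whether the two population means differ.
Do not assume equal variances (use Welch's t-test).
Welch's two-sample t-test:
H₀: μ₁ = μ₂
H₁: μ₁ ≠ μ₂
s₁²/n₁ = 9.01²/34 = 2.3876,  s₂²/n₂ = 10.04²/35 = 2.8800
SE = √(s₁²/n₁ + s₂²/n₂) = √(2.3876 + 2.8800) = 2.2951
df (Welch-Satterthwaite) = (s₁²/n₁ + s₂²/n₂)² / [(s₁²/n₁)²/(n₁-1) + (s₂²/n₂)²/(n₂-1)] ≈ 66.59
t = (x̄₁ - x̄₂) / SE = (59.68 - 55.15) / 2.2951 = 4.53 / 2.2951 = 1.974
p-value = 0.0526

Since p-value < α = 0.1, we reject H₀.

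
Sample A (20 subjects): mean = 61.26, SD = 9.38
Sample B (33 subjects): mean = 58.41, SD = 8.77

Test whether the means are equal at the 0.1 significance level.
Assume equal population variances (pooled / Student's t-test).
Student's two-sample t-test (equal variances):
H₀: μ₁ = μ₂
H₁: μ₁ ≠ μ₂
df = n₁ + n₂ - 2 = 51
Pooled variance s_p² = [(n₁-1)s₁² + (n₂-1)s₂²] / (n₁ + n₂ - 2) = [(19)(9.38²) + (32)(8.77²)] / 51 = 81.0376
SE = √(s_p²(1/n₁ + 1/n₂)) = √(81.0376 × (1/20 + 1/33)) = 2.5510
t = (x̄₁ - x̄₂) / SE = (61.26 - 58.41) / 2.5510 = 2.85 / 2.5510 = 1.117
p-value = 0.2691

Since p-value > α = 0.1, we fail to reject H₀.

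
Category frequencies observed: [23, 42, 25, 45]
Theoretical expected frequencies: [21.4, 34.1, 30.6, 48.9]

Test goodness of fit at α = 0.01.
Chi-square goodness of fit test:
H₀: observed counts match expected distribution
H₁: observed counts differ from expected distribution
df = k - 1 = 3
χ² = Σ(O - E)²/E
   = (23 - 21.4)²/21.4 + (42 - 34.1)²/34.1 + (25 - 30.6)²/30.6 + (45 - 48.9)²/48.9
   = 0.120 + 1.830 + 1.025 + 0.311
   = 3.29
p-value = 0.3496

Since p-value > α = 0.01, we fail to reject H₀.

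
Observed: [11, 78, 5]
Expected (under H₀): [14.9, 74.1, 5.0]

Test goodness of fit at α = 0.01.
Chi-square goodness of fit test:
H₀: observed counts match expected distribution
H₁: observed counts differ from expected distribution
df = k - 1 = 2
χ² = Σ(O - E)²/E
   = (11 - 14.9)²/14.9 + (78 - 74.1)²/74.1 + (5 - 5.0)²/5.0
   = 1.021 + 0.205 + 0.000
   = 1.23
p-value = 0.5417

Since p-value > α = 0.01, we fail to reject H₀.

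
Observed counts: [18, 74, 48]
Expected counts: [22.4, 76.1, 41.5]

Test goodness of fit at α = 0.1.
Chi-square goodness of fit test:
H₀: observed counts match expected distribution
H₁: observed counts differ from expected distribution
df = k - 1 = 2
χ² = Σ(O - E)²/E
   = (18 - 22.4)²/22.4 + (74 - 76.1)²/76.1 + (48 - 41.5)²/41.5
   = 0.864 + 0.058 + 1.018
   = 1.94
p-value = 0.3790

Since p-value > α = 0.1, we fail to reject H₀.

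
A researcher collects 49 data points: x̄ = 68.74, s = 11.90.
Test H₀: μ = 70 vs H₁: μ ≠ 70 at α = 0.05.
One-sample t-test:
H₀: μ = 70
H₁: μ ≠ 70
df = n - 1 = 48
t = (x̄ - μ₀) / (s/√n) = (68.74 - 70) / (11.90/√49) = -0.741
p-value = 0.4622

Since p-value > α = 0.05, we fail to reject H₀.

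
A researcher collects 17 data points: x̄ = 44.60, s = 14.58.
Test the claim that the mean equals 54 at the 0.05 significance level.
One-sample t-test:
H₀: μ = 54
H₁: μ ≠ 54
df = n - 1 = 16
t = (x̄ - μ₀) / (s/√n) = (44.60 - 54) / (14.58/√17) = -2.658
p-value = 0.0172

Since p-value < α = 0.05, we reject H₀.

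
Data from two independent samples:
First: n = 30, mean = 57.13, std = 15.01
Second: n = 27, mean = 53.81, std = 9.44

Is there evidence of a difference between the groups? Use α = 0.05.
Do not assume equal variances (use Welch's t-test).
Welch's two-sample t-test:
H₀: μ₁ = μ₂
H₁: μ₁ ≠ μ₂
s₁²/n₁ = 15.01²/30 = 7.5100,  s₂²/n₂ = 9.44²/27 = 3.3005
SE = √(s₁²/n₁ + s₂²/n₂) = √(7.5100 + 3.3005) = 3.2879
df (Welch-Satterthwaite) = (s₁²/n₁ + s₂²/n₂)² / [(s₁²/n₁)²/(n₁-1) + (s₂²/n₂)²/(n₂-1)] ≈ 49.44
t = (x̄₁ - x̄₂) / SE = (57.13 - 53.81) / 3.2879 = 3.32 / 3.2879 = 1.010
p-value = 0.3175

Since p-value > α = 0.05, we fail to reject H₀.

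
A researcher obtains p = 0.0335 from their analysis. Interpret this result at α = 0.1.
Since p = 0.0335 < α = 0.1, reject H₀.
There is sufficient evidence to reject the null hypothesis; the result is statistically significant at the 0.1 level.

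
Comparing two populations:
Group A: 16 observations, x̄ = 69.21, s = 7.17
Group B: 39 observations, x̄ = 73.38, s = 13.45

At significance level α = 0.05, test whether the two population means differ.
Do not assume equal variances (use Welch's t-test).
Welch's two-sample t-test:
H₀: μ₁ = μ₂
H₁: μ₁ ≠ μ₂
s₁²/n₁ = 7.17²/16 = 3.2131,  s₂²/n₂ = 13.45²/39 = 4.6385
SE = √(s₁²/n₁ + s₂²/n₂) = √(3.2131 + 4.6385) = 2.8021
df (Welch-Satterthwaite) = (s₁²/n₁ + s₂²/n₂)² / [(s₁²/n₁)²/(n₁-1) + (s₂²/n₂)²/(n₂-1)] ≈ 49.14
t = (x̄₁ - x̄₂) / SE = (69.21 - 73.38) / 2.8021 = -4.17 / 2.8021 = -1.488
p-value = 0.1431

Since p-value > α = 0.05, we fail to reject H₀.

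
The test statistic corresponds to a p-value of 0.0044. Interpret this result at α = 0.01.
Since p = 0.0044 < α = 0.01, reject H₀.
There is sufficient evidence to reject the null hypothesis; the result is statistically significant at the 0.01 level.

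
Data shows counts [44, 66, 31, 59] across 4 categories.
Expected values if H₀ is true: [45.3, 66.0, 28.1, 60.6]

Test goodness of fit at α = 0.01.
Chi-square goodness of fit test:
H₀: observed counts match expected distribution
H₁: observed counts differ from expected distribution
df = k - 1 = 3
χ² = Σ(O - E)²/E
   = (44 - 45.3)²/45.3 + (66 - 66.0)²/66.0 + (31 - 28.1)²/28.1 + (59 - 60.6)²/60.6
   = 0.037 + 0.000 + 0.299 + 0.042
   = 0.38
p-value = 0.9446

Since p-value > α = 0.01, we fail to reject H₀.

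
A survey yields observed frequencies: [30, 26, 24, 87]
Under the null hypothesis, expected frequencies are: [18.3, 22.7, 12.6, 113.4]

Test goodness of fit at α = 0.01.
Chi-square goodness of fit test:
H₀: observed counts match expected distribution
H₁: observed counts differ from expected distribution
df = k - 1 = 3
χ² = Σ(O - E)²/E
   = (30 - 18.3)²/18.3 + (26 - 22.7)²/22.7 + (24 - 12.6)²/12.6 + (87 - 113.4)²/113.4
   = 7.480 + 0.480 + 10.314 + 6.146
   = 24.42
p-value < 0.0001

Since p-value < α = 0.01, we reject H₀.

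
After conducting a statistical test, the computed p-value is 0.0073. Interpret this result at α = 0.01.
Since p = 0.0073 < α = 0.01, reject H₀.
There is sufficient evidence to reject the null hypothesis; the result is statistically significant at the 0.01 level.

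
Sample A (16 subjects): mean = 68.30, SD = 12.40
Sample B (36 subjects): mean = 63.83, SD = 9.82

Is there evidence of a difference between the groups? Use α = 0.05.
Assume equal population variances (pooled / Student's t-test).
Student's two-sample t-test (equal variances):
H₀: μ₁ = μ₂
H₁: μ₁ ≠ μ₂
df = n₁ + n₂ - 2 = 50
Pooled variance s_p² = [(n₁-1)s₁² + (n₂-1)s₂²] / (n₁ + n₂ - 2) = [(15)(12.40²) + (35)(9.82²)] / 50 = 113.6307
SE = √(s_p²(1/n₁ + 1/n₂)) = √(113.6307 × (1/16 + 1/36)) = 3.2029
t = (x̄₁ - x̄₂) / SE = (68.30 - 63.83) / 3.2029 = 4.47 / 3.2029 = 1.396
p-value = 0.1690

Since p-value > α = 0.05, we fail to reject H₀.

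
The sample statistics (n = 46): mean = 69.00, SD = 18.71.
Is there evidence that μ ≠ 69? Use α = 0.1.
One-sample t-test:
H₀: μ = 69
H₁: μ ≠ 69
df = n - 1 = 45
t = (x̄ - μ₀) / (s/√n) = (69.00 - 69) / (18.71/√46) = 0.000
p-value = 1.0000

Since p-value > α = 0.1, we fail to reject H₀.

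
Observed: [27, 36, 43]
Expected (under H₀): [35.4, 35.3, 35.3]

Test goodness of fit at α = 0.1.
Chi-square goodness of fit test:
H₀: observed counts match expected distribution
H₁: observed counts differ from expected distribution
df = k - 1 = 2
χ² = Σ(O - E)²/E
   = (27 - 35.4)²/35.4 + (36 - 35.3)²/35.3 + (43 - 35.3)²/35.3
   = 1.993 + 0.014 + 1.680
   = 3.69
p-value = 0.1583

Since p-value > α = 0.1, we fail to reject H₀.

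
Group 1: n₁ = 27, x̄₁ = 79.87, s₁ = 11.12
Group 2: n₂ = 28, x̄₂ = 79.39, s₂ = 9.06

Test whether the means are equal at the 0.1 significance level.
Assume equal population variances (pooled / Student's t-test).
Student's two-sample t-test (equal variances):
H₀: μ₁ = μ₂
H₁: μ₁ ≠ μ₂
df = n₁ + n₂ - 2 = 53
Pooled variance s_p² = [(n₁-1)s₁² + (n₂-1)s₂²] / (n₁ + n₂ - 2) = [(26)(11.12²) + (27)(9.06²)] / 53 = 102.4768
SE = √(s_p²(1/n₁ + 1/n₂)) = √(102.4768 × (1/27 + 1/28)) = 2.7304
t = (x̄₁ - x̄₂) / SE = (79.87 - 79.39) / 2.7304 = 0.48 / 2.7304 = 0.176
p-value = 0.8611

Since p-value > α = 0.1, we fail to reject H₀.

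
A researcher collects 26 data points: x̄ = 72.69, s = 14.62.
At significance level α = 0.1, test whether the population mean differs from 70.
One-sample t-test:
H₀: μ = 70
H₁: μ ≠ 70
df = n - 1 = 25
t = (x̄ - μ₀) / (s/√n) = (72.69 - 70) / (14.62/√26) = 0.938
p-value = 0.3571

Since p-value > α = 0.1, we fail to reject H₀.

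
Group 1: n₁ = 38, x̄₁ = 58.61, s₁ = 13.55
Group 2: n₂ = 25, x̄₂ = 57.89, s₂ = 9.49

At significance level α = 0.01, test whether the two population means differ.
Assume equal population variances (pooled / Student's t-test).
Student's two-sample t-test (equal variances):
H₀: μ₁ = μ₂
H₁: μ₁ ≠ μ₂
df = n₁ + n₂ - 2 = 61
Pooled variance s_p² = [(n₁-1)s₁² + (n₂-1)s₂²] / (n₁ + n₂ - 2) = [(37)(13.55²) + (24)(9.49²)] / 61 = 146.7989
SE = √(s_p²(1/n₁ + 1/n₂)) = √(146.7989 × (1/38 + 1/25)) = 3.1201
t = (x̄₁ - x̄₂) / SE = (58.61 - 57.89) / 3.1201 = 0.72 / 3.1201 = 0.231
p-value = 0.8183

Since p-value > α = 0.01, we fail to reject H₀.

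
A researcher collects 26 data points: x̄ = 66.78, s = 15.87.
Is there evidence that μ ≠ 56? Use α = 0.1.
One-sample t-test:
H₀: μ = 56
H₁: μ ≠ 56
df = n - 1 = 25
t = (x̄ - μ₀) / (s/√n) = (66.78 - 56) / (15.87/√26) = 3.464
p-value = 0.0019

Since p-value < α = 0.1, we reject H₀.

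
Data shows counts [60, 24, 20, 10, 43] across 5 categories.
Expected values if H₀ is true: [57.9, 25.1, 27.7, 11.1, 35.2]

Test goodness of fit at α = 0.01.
Chi-square goodness of fit test:
H₀: observed counts match expected distribution
H₁: observed counts differ from expected distribution
df = k - 1 = 4
χ² = Σ(O - E)²/E
   = (60 - 57.9)²/57.9 + (24 - 25.1)²/25.1 + (20 - 27.7)²/27.7 + (10 - 11.1)²/11.1 + (43 - 35.2)²/35.2
   = 0.076 + 0.048 + 2.140 + 0.109 + 1.728
   = 4.10
p-value = 0.3923

Since p-value > α = 0.01, we fail to reject H₀.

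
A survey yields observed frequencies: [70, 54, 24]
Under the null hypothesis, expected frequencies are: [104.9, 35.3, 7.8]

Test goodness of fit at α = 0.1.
Chi-square goodness of fit test:
H₀: observed counts match expected distribution
H₁: observed counts differ from expected distribution
df = k - 1 = 2
χ² = Σ(O - E)²/E
   = (70 - 104.9)²/104.9 + (54 - 35.3)²/35.3 + (24 - 7.8)²/7.8
   = 11.611 + 9.906 + 33.646
   = 55.16
p-value < 0.0001

Since p-value < α = 0.1, we reject H₀.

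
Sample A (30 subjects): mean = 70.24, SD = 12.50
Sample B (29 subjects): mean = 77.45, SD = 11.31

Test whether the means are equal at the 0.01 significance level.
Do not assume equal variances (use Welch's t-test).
Welch's two-sample t-test:
H₀: μ₁ = μ₂
H₁: μ₁ ≠ μ₂
s₁²/n₁ = 12.50²/30 = 5.2083,  s₂²/n₂ = 11.31²/29 = 4.4109
SE = √(s₁²/n₁ + s₂²/n₂) = √(5.2083 + 4.4109) = 3.1015
df (Welch-Satterthwaite) = (s₁²/n₁ + s₂²/n₂)² / [(s₁²/n₁)²/(n₁-1) + (s₂²/n₂)²/(n₂-1)] ≈ 56.76
t = (x̄₁ - x̄₂) / SE = (70.24 - 77.45) / 3.1015 = -7.21 / 3.1015 = -2.325
p-value = 0.0237

Since p-value > α = 0.01, we fail to reject H₀.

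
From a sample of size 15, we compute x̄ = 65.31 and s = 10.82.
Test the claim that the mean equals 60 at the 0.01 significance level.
One-sample t-test:
H₀: μ = 60
H₁: μ ≠ 60
df = n - 1 = 14
t = (x̄ - μ₀) / (s/√n) = (65.31 - 60) / (10.82/√15) = 1.901
p-value = 0.0781

Since p-value > α = 0.01, we fail to reject H₀.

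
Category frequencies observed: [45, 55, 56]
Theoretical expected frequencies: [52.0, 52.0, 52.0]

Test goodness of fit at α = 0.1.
Chi-square goodness of fit test:
H₀: observed counts match expected distribution
H₁: observed counts differ from expected distribution
df = k - 1 = 2
χ² = Σ(O - E)²/E
   = (45 - 52.0)²/52.0 + (55 - 52.0)²/52.0 + (56 - 52.0)²/52.0
   = 0.942 + 0.173 + 0.308
   = 1.42
p-value = 0.4909

Since p-value > α = 0.1, we fail to reject H₀.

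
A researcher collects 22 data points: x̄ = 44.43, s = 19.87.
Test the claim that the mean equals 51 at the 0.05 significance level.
One-sample t-test:
H₀: μ = 51
H₁: μ ≠ 51
df = n - 1 = 21
t = (x̄ - μ₀) / (s/√n) = (44.43 - 51) / (19.87/√22) = -1.551
p-value = 0.1359

Since p-value > α = 0.05, we fail to reject H₀.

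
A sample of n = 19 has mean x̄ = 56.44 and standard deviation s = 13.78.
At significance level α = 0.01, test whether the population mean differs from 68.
One-sample t-test:
H₀: μ = 68
H₁: μ ≠ 68
df = n - 1 = 18
t = (x̄ - μ₀) / (s/√n) = (56.44 - 68) / (13.78/√19) = -3.657
p-value = 0.0018

Since p-value < α = 0.01, we reject H₀.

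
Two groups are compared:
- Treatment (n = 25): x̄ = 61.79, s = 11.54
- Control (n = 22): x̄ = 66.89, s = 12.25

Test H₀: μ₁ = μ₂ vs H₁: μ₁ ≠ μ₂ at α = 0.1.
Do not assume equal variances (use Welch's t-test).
Welch's two-sample t-test:
H₀: μ₁ = μ₂
H₁: μ₁ ≠ μ₂
s₁²/n₁ = 11.54²/25 = 5.3269,  s₂²/n₂ = 12.25²/22 = 6.8210
SE = √(s₁²/n₁ + s₂²/n₂) = √(5.3269 + 6.8210) = 3.4854
df (Welch-Satterthwaite) = (s₁²/n₁ + s₂²/n₂)² / [(s₁²/n₁)²/(n₁-1) + (s₂²/n₂)²/(n₂-1)] ≈ 43.43
t = (x̄₁ - x̄₂) / SE = (61.79 - 66.89) / 3.4854 = -5.10 / 3.4854 = -1.463
p-value = 0.1506

Since p-value > α = 0.1, we fail to reject H₀.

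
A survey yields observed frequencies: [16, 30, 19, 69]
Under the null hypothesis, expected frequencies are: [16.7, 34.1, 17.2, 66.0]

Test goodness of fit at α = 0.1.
Chi-square goodness of fit test:
H₀: observed counts match expected distribution
H₁: observed counts differ from expected distribution
df = k - 1 = 3
χ² = Σ(O - E)²/E
   = (16 - 16.7)²/16.7 + (30 - 34.1)²/34.1 + (19 - 17.2)²/17.2 + (69 - 66.0)²/66.0
   = 0.029 + 0.493 + 0.188 + 0.136
   = 0.85
p-value = 0.8382

Since p-value > α = 0.1, we fail to reject H₀.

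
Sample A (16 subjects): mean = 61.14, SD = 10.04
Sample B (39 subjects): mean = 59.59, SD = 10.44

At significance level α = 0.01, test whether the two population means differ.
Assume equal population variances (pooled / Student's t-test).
Student's two-sample t-test (equal variances):
H₀: μ₁ = μ₂
H₁: μ₁ ≠ μ₂
df = n₁ + n₂ - 2 = 53
Pooled variance s_p² = [(n₁-1)s₁² + (n₂-1)s₂²] / (n₁ + n₂ - 2) = [(15)(10.04²) + (38)(10.44²)] / 53 = 106.6751
SE = √(s_p²(1/n₁ + 1/n₂)) = √(106.6751 × (1/16 + 1/39)) = 3.0663
t = (x̄₁ - x̄₂) / SE = (61.14 - 59.59) / 3.0663 = 1.55 / 3.0663 = 0.505
p-value = 0.6153

Since p-value > α = 0.01, we fail to reject H₀.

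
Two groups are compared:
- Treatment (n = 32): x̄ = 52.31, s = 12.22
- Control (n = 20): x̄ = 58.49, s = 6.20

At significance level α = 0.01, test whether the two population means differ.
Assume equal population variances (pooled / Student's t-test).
Student's two-sample t-test (equal variances):
H₀: μ₁ = μ₂
H₁: μ₁ ≠ μ₂
df = n₁ + n₂ - 2 = 50
Pooled variance s_p² = [(n₁-1)s₁² + (n₂-1)s₂²] / (n₁ + n₂ - 2) = [(31)(12.22²) + (19)(6.20²)] / 50 = 107.1908
SE = √(s_p²(1/n₁ + 1/n₂)) = √(107.1908 × (1/32 + 1/20)) = 2.9511
t = (x̄₁ - x̄₂) / SE = (52.31 - 58.49) / 2.9511 = -6.18 / 2.9511 = -2.094
p-value = 0.0413

Since p-value > α = 0.01, we fail to reject H₀.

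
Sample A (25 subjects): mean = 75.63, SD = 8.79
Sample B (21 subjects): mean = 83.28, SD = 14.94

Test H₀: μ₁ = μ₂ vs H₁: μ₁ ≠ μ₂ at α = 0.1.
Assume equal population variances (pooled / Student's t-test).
Student's two-sample t-test (equal variances):
H₀: μ₁ = μ₂
H₁: μ₁ ≠ μ₂
df = n₁ + n₂ - 2 = 44
Pooled variance s_p² = [(n₁-1)s₁² + (n₂-1)s₂²] / (n₁ + n₂ - 2) = [(24)(8.79²) + (20)(14.94²)] / 44 = 143.6002
SE = √(s_p²(1/n₁ + 1/n₂)) = √(143.6002 × (1/25 + 1/21)) = 3.5471
t = (x̄₁ - x̄₂) / SE = (75.63 - 83.28) / 3.5471 = -7.65 / 3.5471 = -2.157
p-value = 0.0365

Since p-value < α = 0.1, we reject H₀.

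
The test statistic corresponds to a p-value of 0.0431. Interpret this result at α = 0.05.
Since p = 0.0431 < α = 0.05, reject H₀.
There is sufficient evidence to reject the null hypothesis; the result is statistically significant at the 0.05 level.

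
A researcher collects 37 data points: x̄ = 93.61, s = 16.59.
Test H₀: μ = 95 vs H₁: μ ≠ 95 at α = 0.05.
One-sample t-test:
H₀: μ = 95
H₁: μ ≠ 95
df = n - 1 = 36
t = (x̄ - μ₀) / (s/√n) = (93.61 - 95) / (16.59/√37) = -0.510
p-value = 0.6134

Since p-value > α = 0.05, we fail to reject H₀.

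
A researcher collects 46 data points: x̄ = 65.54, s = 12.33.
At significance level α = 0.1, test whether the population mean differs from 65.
One-sample t-test:
H₀: μ = 65
H₁: μ ≠ 65
df = n - 1 = 45
t = (x̄ - μ₀) / (s/√n) = (65.54 - 65) / (12.33/√46) = 0.297
p-value = 0.7678

Since p-value > α = 0.1, we fail to reject H₀.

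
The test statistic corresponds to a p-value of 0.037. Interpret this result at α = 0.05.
Since p = 0.037 < α = 0.05, reject H₀.
There is sufficient evidence to reject the null hypothesis; the result is statistically significant at the 0.05 level.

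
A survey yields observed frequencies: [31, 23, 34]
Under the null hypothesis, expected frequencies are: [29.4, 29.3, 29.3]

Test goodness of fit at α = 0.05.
Chi-square goodness of fit test:
H₀: observed counts match expected distribution
H₁: observed counts differ from expected distribution
df = k - 1 = 2
χ² = Σ(O - E)²/E
   = (31 - 29.4)²/29.4 + (23 - 29.3)²/29.3 + (34 - 29.3)²/29.3
   = 0.087 + 1.355 + 0.754
   = 2.20
p-value = 0.3336

Since p-value > α = 0.05, we fail to reject H₀.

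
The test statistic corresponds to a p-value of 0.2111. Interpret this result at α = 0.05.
Since p = 0.2111 > α = 0.05, fail to reject H₀.
There is insufficient evidence to reject the null hypothesis; the result is not statistically significant at the 0.05 level.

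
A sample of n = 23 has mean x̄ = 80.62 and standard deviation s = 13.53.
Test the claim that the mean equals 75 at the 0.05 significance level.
One-sample t-test:
H₀: μ = 75
H₁: μ ≠ 75
df = n - 1 = 22
t = (x̄ - μ₀) / (s/√n) = (80.62 - 75) / (13.53/√23) = 1.992
p-value = 0.0589

Since p-value > α = 0.05, we fail to reject H₀.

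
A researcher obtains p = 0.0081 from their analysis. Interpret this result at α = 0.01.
Since p = 0.0081 < α = 0.01, reject H₀.
There is sufficient evidence to reject the null hypothesis; the result is statistically significant at the 0.01 level.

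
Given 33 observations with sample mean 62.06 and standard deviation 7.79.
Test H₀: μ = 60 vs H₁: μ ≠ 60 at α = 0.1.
One-sample t-test:
H₀: μ = 60
H₁: μ ≠ 60
df = n - 1 = 32
t = (x̄ - μ₀) / (s/√n) = (62.06 - 60) / (7.79/√33) = 1.519
p-value = 0.1386

Since p-value > α = 0.1, we fail to reject H₀.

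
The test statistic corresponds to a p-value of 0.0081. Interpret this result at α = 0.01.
Since p = 0.0081 < α = 0.01, reject H₀.
There is sufficient evidence to reject the null hypothesis; the result is statistically significant at the 0.01 level.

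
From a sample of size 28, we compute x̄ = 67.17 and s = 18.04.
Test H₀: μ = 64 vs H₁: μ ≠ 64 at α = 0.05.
One-sample t-test:
H₀: μ = 64
H₁: μ ≠ 64
df = n - 1 = 27
t = (x̄ - μ₀) / (s/√n) = (67.17 - 64) / (18.04/√28) = 0.930
p-value = 0.3607

Since p-value > α = 0.05, we fail to reject H₀.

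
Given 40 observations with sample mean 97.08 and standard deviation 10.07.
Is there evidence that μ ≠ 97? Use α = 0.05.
One-sample t-test:
H₀: μ = 97
H₁: μ ≠ 97
df = n - 1 = 39
t = (x̄ - μ₀) / (s/√n) = (97.08 - 97) / (10.07/√40) = 0.050
p-value = 0.9602

Since p-value > α = 0.05, we fail to reject H₀.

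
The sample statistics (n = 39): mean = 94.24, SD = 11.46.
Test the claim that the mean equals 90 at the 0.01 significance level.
One-sample t-test:
H₀: μ = 90
H₁: μ ≠ 90
df = n - 1 = 38
t = (x̄ - μ₀) / (s/√n) = (94.24 - 90) / (11.46/√39) = 2.311
p-value = 0.0264

Since p-value > α = 0.01, we fail to reject H₀.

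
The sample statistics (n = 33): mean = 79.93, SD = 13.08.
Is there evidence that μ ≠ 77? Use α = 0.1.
One-sample t-test:
H₀: μ = 77
H₁: μ ≠ 77
df = n - 1 = 32
t = (x̄ - μ₀) / (s/√n) = (79.93 - 77) / (13.08/√33) = 1.287
p-value = 0.2074

Since p-value > α = 0.1, we fail to reject H₀.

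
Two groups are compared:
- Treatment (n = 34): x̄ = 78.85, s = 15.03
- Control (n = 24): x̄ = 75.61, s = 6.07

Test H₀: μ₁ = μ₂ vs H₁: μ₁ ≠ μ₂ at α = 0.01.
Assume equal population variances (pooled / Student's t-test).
Student's two-sample t-test (equal variances):
H₀: μ₁ = μ₂
H₁: μ₁ ≠ μ₂
df = n₁ + n₂ - 2 = 56
Pooled variance s_p² = [(n₁-1)s₁² + (n₂-1)s₂²] / (n₁ + n₂ - 2) = [(33)(15.03²) + (23)(6.07²)] / 56 = 148.2529
SE = √(s_p²(1/n₁ + 1/n₂)) = √(148.2529 × (1/34 + 1/24)) = 3.2462
t = (x̄₁ - x̄₂) / SE = (78.85 - 75.61) / 3.2462 = 3.24 / 3.2462 = 0.998
p-value = 0.3225

Since p-value > α = 0.01, we fail to reject H₀.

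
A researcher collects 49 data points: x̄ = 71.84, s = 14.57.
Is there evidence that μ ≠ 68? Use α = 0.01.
One-sample t-test:
H₀: μ = 68
H₁: μ ≠ 68
df = n - 1 = 48
t = (x̄ - μ₀) / (s/√n) = (71.84 - 68) / (14.57/√49) = 1.845
p-value = 0.0712

Since p-value > α = 0.01, we fail to reject H₀.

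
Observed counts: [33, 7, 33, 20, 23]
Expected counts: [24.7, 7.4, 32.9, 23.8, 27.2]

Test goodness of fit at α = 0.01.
Chi-square goodness of fit test:
H₀: observed counts match expected distribution
H₁: observed counts differ from expected distribution
df = k - 1 = 4
χ² = Σ(O - E)²/E
   = (33 - 24.7)²/24.7 + (7 - 7.4)²/7.4 + (33 - 32.9)²/32.9 + (20 - 23.8)²/23.8 + (23 - 27.2)²/27.2
   = 2.789 + 0.022 + 0.000 + 0.607 + 0.649
   = 4.07
p-value = 0.3971

Since p-value > α = 0.01, we fail to reject H₀.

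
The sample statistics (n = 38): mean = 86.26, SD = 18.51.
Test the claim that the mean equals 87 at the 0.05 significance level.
One-sample t-test:
H₀: μ = 87
H₁: μ ≠ 87
df = n - 1 = 37
t = (x̄ - μ₀) / (s/√n) = (86.26 - 87) / (18.51/√38) = -0.246
p-value = 0.8067

Since p-value > α = 0.05, we fail to reject H₀.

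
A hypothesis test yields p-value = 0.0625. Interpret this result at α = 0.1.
Since p = 0.0625 < α = 0.1, reject H₀.
There is sufficient evidence to reject the null hypothesis; the result is statistically significant at the 0.1 level.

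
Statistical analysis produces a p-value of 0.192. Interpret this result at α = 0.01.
Since p = 0.192 > α = 0.01, fail to reject H₀.
There is insufficient evidence to reject the null hypothesis; the result is not statistically significant at the 0.01 level.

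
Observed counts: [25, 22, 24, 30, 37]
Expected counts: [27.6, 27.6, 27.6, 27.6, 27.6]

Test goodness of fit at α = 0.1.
Chi-square goodness of fit test:
H₀: observed counts match expected distribution
H₁: observed counts differ from expected distribution
df = k - 1 = 4
χ² = Σ(O - E)²/E
   = (25 - 27.6)²/27.6 + (22 - 27.6)²/27.6 + (24 - 27.6)²/27.6 + (30 - 27.6)²/27.6 + (37 - 27.6)²/27.6
   = 0.245 + 1.136 + 0.470 + 0.209 + 3.201
   = 5.26
p-value = 0.2616

Since p-value > α = 0.1, we fail to reject H₀.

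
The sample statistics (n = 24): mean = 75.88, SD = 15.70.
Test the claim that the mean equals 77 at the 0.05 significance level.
One-sample t-test:
H₀: μ = 77
H₁: μ ≠ 77
df = n - 1 = 23
t = (x̄ - μ₀) / (s/√n) = (75.88 - 77) / (15.70/√24) = -0.349
p-value = 0.7299

Since p-value > α = 0.05, we fail to reject H₀.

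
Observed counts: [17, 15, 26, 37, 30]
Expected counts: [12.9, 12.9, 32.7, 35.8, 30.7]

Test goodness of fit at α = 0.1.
Chi-square goodness of fit test:
H₀: observed counts match expected distribution
H₁: observed counts differ from expected distribution
df = k - 1 = 4
χ² = Σ(O - E)²/E
   = (17 - 12.9)²/12.9 + (15 - 12.9)²/12.9 + (26 - 32.7)²/32.7 + (37 - 35.8)²/35.8 + (30 - 30.7)²/30.7
   = 1.303 + 0.342 + 1.373 + 0.040 + 0.016
   = 3.07
p-value = 0.5455

Since p-value > α = 0.1, we fail to reject H₀.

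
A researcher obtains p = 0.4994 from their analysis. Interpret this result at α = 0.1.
Since p = 0.4994 > α = 0.1, fail to reject H₀.
There is insufficient evidence to reject the null hypothesis; the result is not statistically significant at the 0.1 level.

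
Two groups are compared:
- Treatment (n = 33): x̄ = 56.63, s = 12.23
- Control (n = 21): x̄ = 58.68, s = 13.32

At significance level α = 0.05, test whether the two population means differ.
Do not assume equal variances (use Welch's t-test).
Welch's two-sample t-test:
H₀: μ₁ = μ₂
H₁: μ₁ ≠ μ₂
s₁²/n₁ = 12.23²/33 = 4.5325,  s₂²/n₂ = 13.32²/21 = 8.4487
SE = √(s₁²/n₁ + s₂²/n₂) = √(4.5325 + 8.4487) = 3.6029
df (Welch-Satterthwaite) = (s₁²/n₁ + s₂²/n₂)² / [(s₁²/n₁)²/(n₁-1) + (s₂²/n₂)²/(n₂-1)] ≈ 40.02
t = (x̄₁ - x̄₂) / SE = (56.63 - 58.68) / 3.6029 = -2.05 / 3.6029 = -0.569
p-value = 0.5726

Since p-value > α = 0.05, we fail to reject H₀.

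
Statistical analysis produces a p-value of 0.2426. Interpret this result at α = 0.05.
Since p = 0.2426 > α = 0.05, fail to reject H₀.
There is insufficient evidence to reject the null hypothesis; the result is not statistically significant at the 0.05 level.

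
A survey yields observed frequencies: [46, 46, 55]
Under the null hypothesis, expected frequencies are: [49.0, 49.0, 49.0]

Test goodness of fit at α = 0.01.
Chi-square goodness of fit test:
H₀: observed counts match expected distribution
H₁: observed counts differ from expected distribution
df = k - 1 = 2
χ² = Σ(O - E)²/E
   = (46 - 49.0)²/49.0 + (46 - 49.0)²/49.0 + (55 - 49.0)²/49.0
   = 0.184 + 0.184 + 0.735
   = 1.10
p-value = 0.5764

Since p-value > α = 0.01, we fail to reject H₀.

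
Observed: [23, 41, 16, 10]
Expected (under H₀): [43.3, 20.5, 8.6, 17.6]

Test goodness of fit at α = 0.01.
Chi-square goodness of fit test:
H₀: observed counts match expected distribution
H₁: observed counts differ from expected distribution
df = k - 1 = 3
χ² = Σ(O - E)²/E
   = (23 - 43.3)²/43.3 + (41 - 20.5)²/20.5 + (16 - 8.6)²/8.6 + (10 - 17.6)²/17.6
   = 9.517 + 20.500 + 6.367 + 3.282
   = 39.67
p-value < 0.0001

Since p-value < α = 0.01, we reject H₀.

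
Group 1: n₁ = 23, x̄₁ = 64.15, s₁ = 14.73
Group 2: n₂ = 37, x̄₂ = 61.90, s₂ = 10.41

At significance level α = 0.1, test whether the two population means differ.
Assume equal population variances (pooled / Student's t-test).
Student's two-sample t-test (equal variances):
H₀: μ₁ = μ₂
H₁: μ₁ ≠ μ₂
df = n₁ + n₂ - 2 = 58
Pooled variance s_p² = [(n₁-1)s₁² + (n₂-1)s₂²] / (n₁ + n₂ - 2) = [(22)(14.73²) + (36)(10.41²)] / 58 = 149.5630
SE = √(s_p²(1/n₁ + 1/n₂)) = √(149.5630 × (1/23 + 1/37)) = 3.2473
t = (x̄₁ - x̄₂) / SE = (64.15 - 61.90) / 3.2473 = 2.25 / 3.2473 = 0.693
p-value = 0.4911

Since p-value > α = 0.1, we fail to reject H₀.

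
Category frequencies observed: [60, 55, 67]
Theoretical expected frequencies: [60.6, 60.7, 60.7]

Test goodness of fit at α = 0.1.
Chi-square goodness of fit test:
H₀: observed counts match expected distribution
H₁: observed counts differ from expected distribution
df = k - 1 = 2
χ² = Σ(O - E)²/E
   = (60 - 60.6)²/60.6 + (55 - 60.7)²/60.7 + (67 - 60.7)²/60.7
   = 0.006 + 0.535 + 0.654
   = 1.20
p-value = 0.5502

Since p-value > α = 0.1, we fail to reject H₀.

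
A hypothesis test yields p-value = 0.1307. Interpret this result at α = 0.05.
Since p = 0.1307 > α = 0.05, fail to reject H₀.
There is insufficient evidence to reject the null hypothesis; the result is not statistically significant at the 0.05 level.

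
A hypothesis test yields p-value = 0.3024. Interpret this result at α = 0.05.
Since p = 0.3024 > α = 0.05, fail to reject H₀.
There is insufficient evidence to reject the null hypothesis; the result is not statistically significant at the 0.05 level.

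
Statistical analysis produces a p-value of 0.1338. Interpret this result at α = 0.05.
Since p = 0.1338 > α = 0.05, fail to reject H₀.
There is insufficient evidence to reject the null hypothesis; the result is not statistically significant at the 0.05 level.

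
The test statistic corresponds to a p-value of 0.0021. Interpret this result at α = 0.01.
Since p = 0.0021 < α = 0.01, reject H₀.
There is sufficient evidence to reject the null hypothesis; the result is statistically significant at the 0.01 level.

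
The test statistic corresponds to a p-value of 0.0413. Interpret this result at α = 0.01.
Since p = 0.0413 > α = 0.01, fail to reject H₀.
There is insufficient evidence to reject the null hypothesis; the result is not statistically significant at the 0.01 level.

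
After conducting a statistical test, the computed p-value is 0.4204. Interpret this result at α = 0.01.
Since p = 0.4204 > α = 0.01, fail to reject H₀.
There is insufficient evidence to reject the null hypothesis; the result is not statistically significant at the 0.01 level.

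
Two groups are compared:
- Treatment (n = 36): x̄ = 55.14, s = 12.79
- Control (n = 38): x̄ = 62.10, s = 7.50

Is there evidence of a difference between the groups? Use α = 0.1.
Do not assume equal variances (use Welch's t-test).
Welch's two-sample t-test:
H₀: μ₁ = μ₂
H₁: μ₁ ≠ μ₂
s₁²/n₁ = 12.79²/36 = 4.5440,  s₂²/n₂ = 7.50²/38 = 1.4803
SE = √(s₁²/n₁ + s₂²/n₂) = √(4.5440 + 1.4803) = 2.4544
df (Welch-Satterthwaite) = (s₁²/n₁ + s₂²/n₂)² / [(s₁²/n₁)²/(n₁-1) + (s₂²/n₂)²/(n₂-1)] ≈ 55.91
t = (x̄₁ - x̄₂) / SE = (55.14 - 62.10) / 2.4544 = -6.96 / 2.4544 = -2.836
p-value = 0.0064

Since p-value < α = 0.1, we reject H₀.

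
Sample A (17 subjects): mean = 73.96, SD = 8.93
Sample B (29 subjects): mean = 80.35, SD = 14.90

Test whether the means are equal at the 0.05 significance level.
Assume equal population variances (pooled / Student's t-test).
Student's two-sample t-test (equal variances):
H₀: μ₁ = μ₂
H₁: μ₁ ≠ μ₂
df = n₁ + n₂ - 2 = 44
Pooled variance s_p² = [(n₁-1)s₁² + (n₂-1)s₂²] / (n₁ + n₂ - 2) = [(16)(8.93²) + (28)(14.90²)] / 44 = 170.2772
SE = √(s_p²(1/n₁ + 1/n₂)) = √(170.2772 × (1/17 + 1/29)) = 3.9860
t = (x̄₁ - x̄₂) / SE = (73.96 - 80.35) / 3.9860 = -6.39 / 3.9860 = -1.603
p-value = 0.1161

Since p-value > α = 0.05, we fail to reject H₀.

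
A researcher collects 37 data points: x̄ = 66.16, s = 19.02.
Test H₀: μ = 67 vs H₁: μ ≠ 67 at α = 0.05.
One-sample t-test:
H₀: μ = 67
H₁: μ ≠ 67
df = n - 1 = 36
t = (x̄ - μ₀) / (s/√n) = (66.16 - 67) / (19.02/√37) = -0.269
p-value = 0.7897

Since p-value > α = 0.05, we fail to reject H₀.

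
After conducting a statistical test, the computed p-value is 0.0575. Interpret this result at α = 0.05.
Since p = 0.0575 > α = 0.05, fail to reject H₀.
There is insufficient evidence to reject the null hypothesis; the result is not statistically significant at the 0.05 level.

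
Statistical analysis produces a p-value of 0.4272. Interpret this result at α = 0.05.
Since p = 0.4272 > α = 0.05, fail to reject H₀.
There is insufficient evidence to reject the null hypothesis; the result is not statistically significant at the 0.05 level.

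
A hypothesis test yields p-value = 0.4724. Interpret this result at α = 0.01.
Since p = 0.4724 > α = 0.01, fail to reject H₀.
There is insufficient evidence to reject the null hypothesis; the result is not statistically significant at the 0.01 level.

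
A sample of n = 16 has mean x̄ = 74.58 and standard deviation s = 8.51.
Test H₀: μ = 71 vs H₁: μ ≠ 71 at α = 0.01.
One-sample t-test:
H₀: μ = 71
H₁: μ ≠ 71
df = n - 1 = 15
t = (x̄ - μ₀) / (s/√n) = (74.58 - 71) / (8.51/√16) = 1.683
p-value = 0.1131

Since p-value > α = 0.01, we fail to reject H₀.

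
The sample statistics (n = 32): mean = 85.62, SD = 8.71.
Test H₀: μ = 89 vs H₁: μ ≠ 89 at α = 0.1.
One-sample t-test:
H₀: μ = 89
H₁: μ ≠ 89
df = n - 1 = 31
t = (x̄ - μ₀) / (s/√n) = (85.62 - 89) / (8.71/√32) = -2.195
p-value = 0.0358

Since p-value < α = 0.1, we reject H₀.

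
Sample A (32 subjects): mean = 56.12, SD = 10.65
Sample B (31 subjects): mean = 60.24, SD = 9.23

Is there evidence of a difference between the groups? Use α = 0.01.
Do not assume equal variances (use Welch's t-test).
Welch's two-sample t-test:
H₀: μ₁ = μ₂
H₁: μ₁ ≠ μ₂
s₁²/n₁ = 10.65²/32 = 3.5445,  s₂²/n₂ = 9.23²/31 = 2.7482
SE = √(s₁²/n₁ + s₂²/n₂) = √(3.5445 + 2.7482) = 2.5085
df (Welch-Satterthwaite) = (s₁²/n₁ + s₂²/n₂)² / [(s₁²/n₁)²/(n₁-1) + (s₂²/n₂)²/(n₂-1)] ≈ 60.27
t = (x̄₁ - x̄₂) / SE = (56.12 - 60.24) / 2.5085 = -4.12 / 2.5085 = -1.642
p-value = 0.1057

Since p-value > α = 0.01, we fail to reject H₀.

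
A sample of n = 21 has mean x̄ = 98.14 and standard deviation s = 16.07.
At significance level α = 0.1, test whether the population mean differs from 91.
One-sample t-test:
H₀: μ = 91
H₁: μ ≠ 91
df = n - 1 = 20
t = (x̄ - μ₀) / (s/√n) = (98.14 - 91) / (16.07/√21) = 2.036
p-value = 0.0552

Since p-value < α = 0.1, we reject H₀.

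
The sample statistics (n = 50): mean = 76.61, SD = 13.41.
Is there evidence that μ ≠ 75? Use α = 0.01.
One-sample t-test:
H₀: μ = 75
H₁: μ ≠ 75
df = n - 1 = 49
t = (x̄ - μ₀) / (s/√n) = (76.61 - 75) / (13.41/√50) = 0.849
p-value = 0.4000

Since p-value > α = 0.01, we fail to reject H₀.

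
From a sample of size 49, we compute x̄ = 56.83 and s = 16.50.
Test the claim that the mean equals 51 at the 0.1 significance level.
One-sample t-test:
H₀: μ = 51
H₁: μ ≠ 51
df = n - 1 = 48
t = (x̄ - μ₀) / (s/√n) = (56.83 - 51) / (16.50/√49) = 2.473
p-value = 0.0170

Since p-value < α = 0.1, we reject H₀.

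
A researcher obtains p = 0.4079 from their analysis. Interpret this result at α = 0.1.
Since p = 0.4079 > α = 0.1, fail to reject H₀.
There is insufficient evidence to reject the null hypothesis; the result is not statistically significant at the 0.1 level.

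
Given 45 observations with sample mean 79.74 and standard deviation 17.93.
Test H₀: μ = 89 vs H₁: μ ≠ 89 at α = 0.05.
One-sample t-test:
H₀: μ = 89
H₁: μ ≠ 89
df = n - 1 = 44
t = (x̄ - μ₀) / (s/√n) = (79.74 - 89) / (17.93/√45) = -3.464
p-value = 0.0012

Since p-value < α = 0.05, we reject H₀.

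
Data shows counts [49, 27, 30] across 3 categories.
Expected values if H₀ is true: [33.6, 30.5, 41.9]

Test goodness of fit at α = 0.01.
Chi-square goodness of fit test:
H₀: observed counts match expected distribution
H₁: observed counts differ from expected distribution
df = k - 1 = 2
χ² = Σ(O - E)²/E
   = (49 - 33.6)²/33.6 + (27 - 30.5)²/30.5 + (30 - 41.9)²/41.9
   = 7.058 + 0.402 + 3.380
   = 10.84
p-value = 0.0044

Since p-value < α = 0.01, we reject H₀.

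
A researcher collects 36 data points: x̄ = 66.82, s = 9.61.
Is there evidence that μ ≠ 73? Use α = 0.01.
One-sample t-test:
H₀: μ = 73
H₁: μ ≠ 73
df = n - 1 = 35
t = (x̄ - μ₀) / (s/√n) = (66.82 - 73) / (9.61/√36) = -3.858
p-value = 0.0005

Since p-value < α = 0.01, we reject H₀.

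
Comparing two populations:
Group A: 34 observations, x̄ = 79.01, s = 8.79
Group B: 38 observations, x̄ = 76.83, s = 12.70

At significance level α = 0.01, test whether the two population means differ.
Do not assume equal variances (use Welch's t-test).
Welch's two-sample t-test:
H₀: μ₁ = μ₂
H₁: μ₁ ≠ μ₂
s₁²/n₁ = 8.79²/34 = 2.2725,  s₂²/n₂ = 12.70²/38 = 4.2445
SE = √(s₁²/n₁ + s₂²/n₂) = √(2.2725 + 4.2445) = 2.5528
df (Welch-Satterthwaite) = (s₁²/n₁ + s₂²/n₂)² / [(s₁²/n₁)²/(n₁-1) + (s₂²/n₂)²/(n₂-1)] ≈ 66.01
t = (x̄₁ - x̄₂) / SE = (79.01 - 76.83) / 2.5528 = 2.18 / 2.5528 = 0.854
p-value = 0.3962

Since p-value > α = 0.01, we fail to reject H₀.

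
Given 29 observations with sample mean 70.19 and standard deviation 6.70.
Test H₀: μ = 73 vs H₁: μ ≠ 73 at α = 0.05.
One-sample t-test:
H₀: μ = 73
H₁: μ ≠ 73
df = n - 1 = 28
t = (x̄ - μ₀) / (s/√n) = (70.19 - 73) / (6.70/√29) = -2.259
p-value = 0.0319

Since p-value < α = 0.05, we reject H₀.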